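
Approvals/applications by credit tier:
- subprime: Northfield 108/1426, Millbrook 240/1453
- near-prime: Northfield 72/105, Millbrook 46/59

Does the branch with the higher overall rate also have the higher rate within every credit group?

Subprime: Northfield 108/1426 = 7.6%, Millbrook 240/1453 = 16.5% → Millbrook
Near-prime: Northfield 72/105 = 68.6%, Millbrook 46/59 = 78.0% → Millbrook
Overall: Northfield 180/1531 = 11.8%, Millbrook 286/1512 = 18.9% → Millbrook
Millbrook wins overall and in every credit group — no reversal.

Yes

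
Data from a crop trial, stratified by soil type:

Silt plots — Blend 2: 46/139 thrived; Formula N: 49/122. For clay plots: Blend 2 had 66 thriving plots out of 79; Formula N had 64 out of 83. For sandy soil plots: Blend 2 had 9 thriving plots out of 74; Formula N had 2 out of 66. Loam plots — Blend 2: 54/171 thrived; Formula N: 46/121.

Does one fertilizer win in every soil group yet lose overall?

No

Silt: Blend 2 46/139 = 33.1%, Formula N 49/122 = 40.2% → Formula N
Clay: Blend 2 66/79 = 83.5%, Formula N 64/83 = 77.1% → Blend 2
Sandy soil: Blend 2 9/74 = 12.2%, Formula N 2/66 = 3.0% → Blend 2
Loam: Blend 2 54/171 = 31.6%, Formula N 46/121 = 38.0% → Formula N
Overall: Blend 2 175/463 = 37.8%, Formula N 161/392 = 41.1% → Formula N
Neither sweeps: Blend 2 wins 2 of 4 groups, Formula N wins 2. Formula N wins overall but not every group — no Simpson reversal.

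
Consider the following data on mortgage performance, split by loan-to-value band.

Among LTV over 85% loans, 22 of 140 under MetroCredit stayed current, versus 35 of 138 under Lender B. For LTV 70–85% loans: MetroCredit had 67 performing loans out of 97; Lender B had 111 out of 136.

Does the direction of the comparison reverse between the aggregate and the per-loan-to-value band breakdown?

LTV over 85%: MetroCredit 22/140 = 15.7%, Lender B 35/138 = 25.4% → Lender B
LTV 70–85%: MetroCredit 67/97 = 69.1%, Lender B 111/136 = 81.6% → Lender B
Overall: MetroCredit 89/237 = 37.6%, Lender B 146/274 = 53.3% → Lender B
Lender B wins overall and in every loan-to-value group — no reversal.

No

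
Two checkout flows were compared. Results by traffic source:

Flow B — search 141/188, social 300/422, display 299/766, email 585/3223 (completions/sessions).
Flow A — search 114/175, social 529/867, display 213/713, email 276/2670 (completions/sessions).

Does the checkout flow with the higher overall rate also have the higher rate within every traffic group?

Search: Flow B 141/188 = 75.0%, Flow A 114/175 = 65.1% → Flow B
Social: Flow B 300/422 = 71.1%, Flow A 529/867 = 61.0% → Flow B
Display: Flow B 299/766 = 39.0%, Flow A 213/713 = 29.9% → Flow B
Email: Flow B 585/3223 = 18.2%, Flow A 276/2670 = 10.3% → Flow B
Overall: Flow B 1325/4599 = 28.8%, Flow A 1132/4425 = 25.6% → Flow B
Flow B wins overall and in every traffic group — no reversal.

Yes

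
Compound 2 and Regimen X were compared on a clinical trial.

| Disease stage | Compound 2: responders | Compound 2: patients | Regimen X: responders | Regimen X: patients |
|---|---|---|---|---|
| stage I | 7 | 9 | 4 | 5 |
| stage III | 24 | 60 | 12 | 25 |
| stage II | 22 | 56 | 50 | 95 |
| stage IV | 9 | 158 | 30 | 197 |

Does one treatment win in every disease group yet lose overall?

No

Stage I: Compound 2 7/9 = 77.8%, Regimen X 4/5 = 80.0% → Regimen X
Stage III: Compound 2 24/60 = 40.0%, Regimen X 12/25 = 48.0% → Regimen X
Stage II: Compound 2 22/56 = 39.3%, Regimen X 50/95 = 52.6% → Regimen X
Stage IV: Compound 2 9/158 = 5.7%, Regimen X 30/197 = 15.2% → Regimen X
Overall: Compound 2 62/283 = 21.9%, Regimen X 96/322 = 29.8% → Regimen X
Regimen X wins overall and in every disease group — no reversal.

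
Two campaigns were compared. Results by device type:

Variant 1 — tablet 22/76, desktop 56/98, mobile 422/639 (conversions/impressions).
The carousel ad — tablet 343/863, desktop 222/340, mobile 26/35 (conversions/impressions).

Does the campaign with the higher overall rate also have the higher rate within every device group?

No

Tablet: Variant 1 22/76 = 28.9%, the carousel ad 343/863 = 39.7% → the carousel ad
Desktop: Variant 1 56/98 = 57.1%, the carousel ad 222/340 = 65.3% → the carousel ad
Mobile: Variant 1 422/639 = 66.0%, the carousel ad 26/35 = 74.3% → the carousel ad
Overall: Variant 1 500/813 = 61.5%, the carousel ad 591/1238 = 47.7% → Variant 1
The carousel ad wins each device group but Variant 1 wins overall — the comparison reverses. The carousel ad's impressions skew toward tablet, which has a lower base rate.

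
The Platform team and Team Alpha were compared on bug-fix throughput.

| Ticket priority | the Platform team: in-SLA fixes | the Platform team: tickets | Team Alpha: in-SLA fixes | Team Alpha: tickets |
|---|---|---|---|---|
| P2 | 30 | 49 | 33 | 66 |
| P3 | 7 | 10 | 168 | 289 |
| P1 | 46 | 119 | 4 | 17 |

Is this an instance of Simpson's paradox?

Yes

P2: the Platform team 30/49 = 61.2%, Team Alpha 33/66 = 50.0% → the Platform team
P3: the Platform team 7/10 = 70.0%, Team Alpha 168/289 = 58.1% → the Platform team
P1: the Platform team 46/119 = 38.7%, Team Alpha 4/17 = 23.5% → the Platform team
Overall: the Platform team 83/178 = 46.6%, Team Alpha 205/372 = 55.1% → Team Alpha
The Platform team wins each ticket group but Team Alpha wins overall — the comparison reverses. The Platform team's tickets skew toward P1, which has a lower base rate.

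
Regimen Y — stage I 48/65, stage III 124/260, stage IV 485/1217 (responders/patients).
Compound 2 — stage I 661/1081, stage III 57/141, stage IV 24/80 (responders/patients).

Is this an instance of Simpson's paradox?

Stage I: Regimen Y 48/65 = 73.8%, Compound 2 661/1081 = 61.1% → Regimen Y
Stage III: Regimen Y 124/260 = 47.7%, Compound 2 57/141 = 40.4% → Regimen Y
Stage IV: Regimen Y 485/1217 = 39.9%, Compound 2 24/80 = 30.0% → Regimen Y
Overall: Regimen Y 657/1542 = 42.6%, Compound 2 742/1302 = 57.0% → Compound 2
Regimen Y wins each disease group but Compound 2 wins overall — the comparison reverses. Regimen Y's patients skew toward stage IV, which has a lower base rate.

Yes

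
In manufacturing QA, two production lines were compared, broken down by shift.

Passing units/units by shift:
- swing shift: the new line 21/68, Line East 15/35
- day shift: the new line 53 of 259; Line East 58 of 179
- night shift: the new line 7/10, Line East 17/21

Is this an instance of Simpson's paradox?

No

Swing shift: the new line 21/68 = 30.9%, Line East 15/35 = 42.9% → Line East
Day shift: the new line 53/259 = 20.5%, Line East 58/179 = 32.4% → Line East
Night shift: the new line 7/10 = 70.0%, Line East 17/21 = 81.0% → Line East
Overall: the new line 81/337 = 24.0%, Line East 90/235 = 38.3% → Line East
Line East wins overall and in every shift group — no reversal.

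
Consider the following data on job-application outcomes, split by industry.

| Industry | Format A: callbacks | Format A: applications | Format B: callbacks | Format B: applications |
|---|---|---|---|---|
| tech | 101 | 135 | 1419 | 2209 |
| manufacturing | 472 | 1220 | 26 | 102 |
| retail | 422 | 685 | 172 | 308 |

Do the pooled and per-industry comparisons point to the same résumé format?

Tech: Format A 101/135 = 74.8%, Format B 1419/2209 = 64.2% → Format A
Manufacturing: Format A 472/1220 = 38.7%, Format B 26/102 = 25.5% → Format A
Retail: Format A 422/685 = 61.6%, Format B 172/308 = 55.8% → Format A
Overall: Format A 995/2040 = 48.8%, Format B 1617/2619 = 61.7% → Format B
Format A wins each industry group but Format B wins overall — the comparison reverses. Format A's applications skew toward manufacturing, which has a lower base rate.

No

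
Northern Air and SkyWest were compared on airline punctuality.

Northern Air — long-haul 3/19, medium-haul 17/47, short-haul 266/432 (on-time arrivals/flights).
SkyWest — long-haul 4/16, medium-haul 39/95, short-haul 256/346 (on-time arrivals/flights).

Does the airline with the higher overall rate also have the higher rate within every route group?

Long-haul: Northern Air 3/19 = 15.8%, SkyWest 4/16 = 25.0% → SkyWest
Medium-haul: Northern Air 17/47 = 36.2%, SkyWest 39/95 = 41.1% → SkyWest
Short-haul: Northern Air 266/432 = 61.6%, SkyWest 256/346 = 74.0% → SkyWest
Overall: Northern Air 286/498 = 57.4%, SkyWest 299/457 = 65.4% → SkyWest
SkyWest wins overall and in every route group — no reversal.

Yes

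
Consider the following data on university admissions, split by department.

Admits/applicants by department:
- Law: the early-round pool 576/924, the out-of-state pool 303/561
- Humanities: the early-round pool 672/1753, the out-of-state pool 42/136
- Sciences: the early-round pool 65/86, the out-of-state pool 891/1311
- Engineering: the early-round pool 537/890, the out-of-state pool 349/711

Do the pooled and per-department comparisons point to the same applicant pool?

No

Law: the early-round pool 576/924 = 62.3%, the out-of-state pool 303/561 = 54.0% → the early-round pool
Humanities: the early-round pool 672/1753 = 38.3%, the out-of-state pool 42/136 = 30.9% → the early-round pool
Sciences: the early-round pool 65/86 = 75.6%, the out-of-state pool 891/1311 = 68.0% → the early-round pool
Engineering: the early-round pool 537/890 = 60.3%, the out-of-state pool 349/711 = 49.1% → the early-round pool
Overall: the early-round pool 1850/3653 = 50.6%, the out-of-state pool 1585/2719 = 58.3% → the out-of-state pool
The early-round pool wins each department group but the out-of-state pool wins overall — the comparison reverses. The early-round pool's applicants skew toward Humanities, which has a lower base rate.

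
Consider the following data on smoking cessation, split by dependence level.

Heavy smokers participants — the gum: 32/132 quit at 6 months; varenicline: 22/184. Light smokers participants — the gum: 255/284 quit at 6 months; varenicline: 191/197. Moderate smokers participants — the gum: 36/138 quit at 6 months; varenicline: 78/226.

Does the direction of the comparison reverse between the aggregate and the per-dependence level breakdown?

Heavy smokers: the gum 32/132 = 24.2%, varenicline 22/184 = 12.0% → the gum
Light smokers: the gum 255/284 = 89.8%, varenicline 191/197 = 97.0% → varenicline
Moderate smokers: the gum 36/138 = 26.1%, varenicline 78/226 = 34.5% → varenicline
Overall: the gum 323/554 = 58.3%, varenicline 291/607 = 47.9% → the gum
Neither sweeps: the gum wins 1 of 3 groups, varenicline wins 2. The gum wins overall but not every group — no Simpson reversal.

No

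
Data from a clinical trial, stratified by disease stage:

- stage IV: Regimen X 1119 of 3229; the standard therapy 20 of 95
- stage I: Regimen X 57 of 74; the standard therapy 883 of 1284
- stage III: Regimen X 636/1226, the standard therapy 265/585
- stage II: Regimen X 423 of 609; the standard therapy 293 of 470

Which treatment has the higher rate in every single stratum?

Stage IV: Regimen X 1119/3229 = 34.7%, the standard therapy 20/95 = 21.1% → Regimen X
Stage I: Regimen X 57/74 = 77.0%, the standard therapy 883/1284 = 68.8% → Regimen X
Stage III: Regimen X 636/1226 = 51.9%, the standard therapy 265/585 = 45.3% → Regimen X
Stage II: Regimen X 423/609 = 69.5%, the standard therapy 293/470 = 62.3% → Regimen X
Regimen X has the higher rate in all 4 groups.

Regimen X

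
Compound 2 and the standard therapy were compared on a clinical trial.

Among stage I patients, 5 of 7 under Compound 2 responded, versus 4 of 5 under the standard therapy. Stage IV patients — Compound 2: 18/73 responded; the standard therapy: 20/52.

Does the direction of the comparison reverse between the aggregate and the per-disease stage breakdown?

No

Stage I: Compound 2 5/7 = 71.4%, the standard therapy 4/5 = 80.0% → the standard therapy
Stage IV: Compound 2 18/73 = 24.7%, the standard therapy 20/52 = 38.5% → the standard therapy
Overall: Compound 2 23/80 = 28.8%, the standard therapy 24/57 = 42.1% → the standard therapy
The standard therapy wins overall and in every disease group — no reversal.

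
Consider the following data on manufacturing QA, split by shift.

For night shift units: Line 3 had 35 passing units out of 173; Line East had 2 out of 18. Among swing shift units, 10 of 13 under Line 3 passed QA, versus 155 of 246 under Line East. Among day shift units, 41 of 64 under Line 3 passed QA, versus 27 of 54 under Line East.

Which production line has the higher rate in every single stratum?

Night shift: Line 3 35/173 = 20.2%, Line East 2/18 = 11.1% → Line 3
Swing shift: Line 3 10/13 = 76.9%, Line East 155/246 = 63.0% → Line 3
Day shift: Line 3 41/64 = 64.1%, Line East 27/54 = 50.0% → Line 3
Line 3 has the higher rate in all 3 groups.

Line 3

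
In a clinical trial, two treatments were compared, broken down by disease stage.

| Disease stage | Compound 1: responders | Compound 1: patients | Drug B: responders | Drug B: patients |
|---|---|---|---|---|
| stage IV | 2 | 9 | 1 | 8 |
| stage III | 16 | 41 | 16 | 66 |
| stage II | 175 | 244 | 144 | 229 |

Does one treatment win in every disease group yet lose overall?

No

Stage IV: Compound 1 2/9 = 22.2%, Drug B 1/8 = 12.5% → Compound 1
Stage III: Compound 1 16/41 = 39.0%, Drug B 16/66 = 24.2% → Compound 1
Stage II: Compound 1 175/244 = 71.7%, Drug B 144/229 = 62.9% → Compound 1
Overall: Compound 1 193/294 = 65.6%, Drug B 161/303 = 53.1% → Compound 1
Compound 1 wins overall and in every disease group — no reversal.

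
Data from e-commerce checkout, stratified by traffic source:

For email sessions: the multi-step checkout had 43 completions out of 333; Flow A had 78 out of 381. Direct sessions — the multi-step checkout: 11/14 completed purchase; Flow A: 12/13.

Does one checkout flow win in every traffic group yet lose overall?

Email: the multi-step checkout 43/333 = 12.9%, Flow A 78/381 = 20.5% → Flow A
Direct: the multi-step checkout 11/14 = 78.6%, Flow A 12/13 = 92.3% → Flow A
Overall: the multi-step checkout 54/347 = 15.6%, Flow A 90/394 = 22.8% → Flow A
Flow A wins overall and in every traffic group — no reversal.

No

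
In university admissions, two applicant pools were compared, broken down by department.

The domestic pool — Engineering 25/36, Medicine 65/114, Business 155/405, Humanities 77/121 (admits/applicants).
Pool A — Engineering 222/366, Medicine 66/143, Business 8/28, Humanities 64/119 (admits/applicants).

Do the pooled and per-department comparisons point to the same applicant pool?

No

Engineering: the domestic pool 25/36 = 69.4%, Pool A 222/366 = 60.7% → the domestic pool
Medicine: the domestic pool 65/114 = 57.0%, Pool A 66/143 = 46.2% → the domestic pool
Business: the domestic pool 155/405 = 38.3%, Pool A 8/28 = 28.6% → the domestic pool
Humanities: the domestic pool 77/121 = 63.6%, Pool A 64/119 = 53.8% → the domestic pool
Overall: the domestic pool 322/676 = 47.6%, Pool A 360/656 = 54.9% → Pool A
The domestic pool wins each department group but Pool A wins overall — the comparison reverses. The domestic pool's applicants skew toward Business, which has a lower base rate.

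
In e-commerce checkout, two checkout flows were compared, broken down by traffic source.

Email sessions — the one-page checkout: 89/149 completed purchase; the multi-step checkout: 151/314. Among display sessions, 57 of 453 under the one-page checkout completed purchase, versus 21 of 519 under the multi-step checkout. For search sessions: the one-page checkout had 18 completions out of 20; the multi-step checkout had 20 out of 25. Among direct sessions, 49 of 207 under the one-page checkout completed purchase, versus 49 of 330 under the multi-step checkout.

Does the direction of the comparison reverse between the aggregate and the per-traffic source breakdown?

Email: the one-page checkout 89/149 = 59.7%, the multi-step checkout 151/314 = 48.1% → the one-page checkout
Display: the one-page checkout 57/453 = 12.6%, the multi-step checkout 21/519 = 4.0% → the one-page checkout
Search: the one-page checkout 18/20 = 90.0%, the multi-step checkout 20/25 = 80.0% → the one-page checkout
Direct: the one-page checkout 49/207 = 23.7%, the multi-step checkout 49/330 = 14.8% → the one-page checkout
Overall: the one-page checkout 213/829 = 25.7%, the multi-step checkout 241/1188 = 20.3% → the one-page checkout
The one-page checkout wins overall and in every traffic group — no reversal.

No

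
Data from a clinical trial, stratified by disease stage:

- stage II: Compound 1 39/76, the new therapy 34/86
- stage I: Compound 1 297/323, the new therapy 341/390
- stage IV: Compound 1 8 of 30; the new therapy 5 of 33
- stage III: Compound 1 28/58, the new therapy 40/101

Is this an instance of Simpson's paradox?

Stage II: Compound 1 39/76 = 51.3%, the new therapy 34/86 = 39.5% → Compound 1
Stage I: Compound 1 297/323 = 92.0%, the new therapy 341/390 = 87.4% → Compound 1
Stage IV: Compound 1 8/30 = 26.7%, the new therapy 5/33 = 15.2% → Compound 1
Stage III: Compound 1 28/58 = 48.3%, the new therapy 40/101 = 39.6% → Compound 1
Overall: Compound 1 372/487 = 76.4%, the new therapy 420/610 = 68.9% → Compound 1
Compound 1 wins overall and in every disease group — no reversal.

No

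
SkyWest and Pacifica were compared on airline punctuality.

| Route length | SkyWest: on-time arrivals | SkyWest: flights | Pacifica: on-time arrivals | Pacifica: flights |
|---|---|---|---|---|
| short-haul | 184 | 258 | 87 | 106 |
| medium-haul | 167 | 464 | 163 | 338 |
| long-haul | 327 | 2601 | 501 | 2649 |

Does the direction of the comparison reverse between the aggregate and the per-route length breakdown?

No

Short-haul: SkyWest 184/258 = 71.3%, Pacifica 87/106 = 82.1% → Pacifica
Medium-haul: SkyWest 167/464 = 36.0%, Pacifica 163/338 = 48.2% → Pacifica
Long-haul: SkyWest 327/2601 = 12.6%, Pacifica 501/2649 = 18.9% → Pacifica
Overall: SkyWest 678/3323 = 20.4%, Pacifica 751/3093 = 24.3% → Pacifica
Pacifica wins overall and in every route group — no reversal.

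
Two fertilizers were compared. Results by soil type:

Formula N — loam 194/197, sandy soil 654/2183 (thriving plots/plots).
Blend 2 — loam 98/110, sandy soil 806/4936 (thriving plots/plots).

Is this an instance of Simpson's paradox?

Loam: Formula N 194/197 = 98.5%, Blend 2 98/110 = 89.1% → Formula N
Sandy soil: Formula N 654/2183 = 30.0%, Blend 2 806/4936 = 16.3% → Formula N
Overall: Formula N 848/2380 = 35.6%, Blend 2 904/5046 = 17.9% → Formula N
Formula N wins overall and in every soil group — no reversal.

No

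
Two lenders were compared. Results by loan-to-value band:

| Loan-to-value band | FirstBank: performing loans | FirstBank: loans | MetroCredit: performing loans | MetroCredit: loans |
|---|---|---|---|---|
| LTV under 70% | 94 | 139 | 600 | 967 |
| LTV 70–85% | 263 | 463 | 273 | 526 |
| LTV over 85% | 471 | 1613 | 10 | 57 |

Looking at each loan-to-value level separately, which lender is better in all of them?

LTV under 70%: FirstBank 94/139 = 67.6%, MetroCredit 600/967 = 62.0% → FirstBank
LTV 70–85%: FirstBank 263/463 = 56.8%, MetroCredit 273/526 = 51.9% → FirstBank
LTV over 85%: FirstBank 471/1613 = 29.2%, MetroCredit 10/57 = 17.5% → FirstBank
FirstBank has the higher rate in all 3 groups.

FirstBank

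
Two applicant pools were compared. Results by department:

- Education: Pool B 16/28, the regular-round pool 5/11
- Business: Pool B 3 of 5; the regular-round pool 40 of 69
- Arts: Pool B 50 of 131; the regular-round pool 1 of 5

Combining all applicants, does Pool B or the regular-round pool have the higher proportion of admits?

the regular-round pool

Education: Pool B 16/28 = 57.1%, the regular-round pool 5/11 = 45.5% → Pool B
Business: Pool B 3/5 = 60.0%, the regular-round pool 40/69 = 58.0% → Pool B
Arts: Pool B 50/131 = 38.2%, the regular-round pool 1/5 = 20.0% → Pool B
Overall: Pool B 69/164 = 42.1%, the regular-round pool 46/85 = 54.1% → the regular-round pool
(Pool B wins every department group but the regular-round pool wins overall — Pool B's applicants skew toward the low-rate Arts group.)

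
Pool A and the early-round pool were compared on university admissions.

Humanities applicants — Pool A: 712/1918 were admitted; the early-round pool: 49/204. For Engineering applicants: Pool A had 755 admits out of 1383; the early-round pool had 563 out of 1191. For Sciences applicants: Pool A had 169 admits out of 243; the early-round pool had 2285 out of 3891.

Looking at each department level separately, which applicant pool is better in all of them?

Pool A

Humanities: Pool A 712/1918 = 37.1%, the early-round pool 49/204 = 24.0% → Pool A
Engineering: Pool A 755/1383 = 54.6%, the early-round pool 563/1191 = 47.3% → Pool A
Sciences: Pool A 169/243 = 69.5%, the early-round pool 2285/3891 = 58.7% → Pool A
Pool A has the higher rate in all 3 groups.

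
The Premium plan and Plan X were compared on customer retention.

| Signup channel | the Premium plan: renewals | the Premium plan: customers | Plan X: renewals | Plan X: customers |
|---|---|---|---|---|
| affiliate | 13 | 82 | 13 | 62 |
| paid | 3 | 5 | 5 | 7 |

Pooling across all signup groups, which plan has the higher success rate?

Affiliate: the Premium plan 13/82 = 15.9%, Plan X 13/62 = 21.0% → Plan X
Paid: the Premium plan 3/5 = 60.0%, Plan X 5/7 = 71.4% → Plan X
Overall: the Premium plan 16/87 = 18.4%, Plan X 18/69 = 26.1% → Plan X

Plan X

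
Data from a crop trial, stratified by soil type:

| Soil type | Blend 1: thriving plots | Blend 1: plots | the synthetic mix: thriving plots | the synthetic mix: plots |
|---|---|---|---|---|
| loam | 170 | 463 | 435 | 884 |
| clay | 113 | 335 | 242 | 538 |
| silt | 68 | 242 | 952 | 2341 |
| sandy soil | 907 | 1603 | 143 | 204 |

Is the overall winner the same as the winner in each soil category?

No

Loam: Blend 1 170/463 = 36.7%, the synthetic mix 435/884 = 49.2% → the synthetic mix
Clay: Blend 1 113/335 = 33.7%, the synthetic mix 242/538 = 45.0% → the synthetic mix
Silt: Blend 1 68/242 = 28.1%, the synthetic mix 952/2341 = 40.7% → the synthetic mix
Sandy soil: Blend 1 907/1603 = 56.6%, the synthetic mix 143/204 = 70.1% → the synthetic mix
Overall: Blend 1 1258/2643 = 47.6%, the synthetic mix 1772/3967 = 44.7% → Blend 1
The synthetic mix wins each soil group but Blend 1 wins overall — the comparison reverses. The synthetic mix's plots skew toward silt, which has a lower base rate.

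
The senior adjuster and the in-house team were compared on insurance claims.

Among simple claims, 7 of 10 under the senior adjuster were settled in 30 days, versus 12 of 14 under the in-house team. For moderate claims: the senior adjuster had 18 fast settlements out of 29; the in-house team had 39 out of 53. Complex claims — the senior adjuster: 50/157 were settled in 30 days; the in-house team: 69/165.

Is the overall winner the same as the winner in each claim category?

Yes

Simple: the senior adjuster 7/10 = 70.0%, the in-house team 12/14 = 85.7% → the in-house team
Moderate: the senior adjuster 18/29 = 62.1%, the in-house team 39/53 = 73.6% → the in-house team
Complex: the senior adjuster 50/157 = 31.8%, the in-house team 69/165 = 41.8% → the in-house team
Overall: the senior adjuster 75/196 = 38.3%, the in-house team 120/232 = 51.7% → the in-house team
The in-house team wins overall and in every claim group — no reversal.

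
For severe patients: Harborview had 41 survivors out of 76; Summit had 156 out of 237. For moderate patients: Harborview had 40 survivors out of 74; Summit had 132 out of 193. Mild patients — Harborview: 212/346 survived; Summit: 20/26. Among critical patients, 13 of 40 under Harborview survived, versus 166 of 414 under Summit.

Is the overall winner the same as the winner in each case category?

No

Severe: Harborview 41/76 = 53.9%, Summit 156/237 = 65.8% → Summit
Moderate: Harborview 40/74 = 54.1%, Summit 132/193 = 68.4% → Summit
Mild: Harborview 212/346 = 61.3%, Summit 20/26 = 76.9% → Summit
Critical: Harborview 13/40 = 32.5%, Summit 166/414 = 40.1% → Summit
Overall: Harborview 306/536 = 57.1%, Summit 474/870 = 54.5% → Harborview
Summit wins each case group but Harborview wins overall — the comparison reverses. Summit's patients skew toward critical, which has a lower base rate.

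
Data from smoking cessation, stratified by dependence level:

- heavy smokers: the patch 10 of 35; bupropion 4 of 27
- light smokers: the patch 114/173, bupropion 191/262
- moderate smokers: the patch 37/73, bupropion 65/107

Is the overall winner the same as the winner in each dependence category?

No

Heavy smokers: the patch 10/35 = 28.6%, bupropion 4/27 = 14.8% → the patch
Light smokers: the patch 114/173 = 65.9%, bupropion 191/262 = 72.9% → bupropion
Moderate smokers: the patch 37/73 = 50.7%, bupropion 65/107 = 60.7% → bupropion
Overall: the patch 161/281 = 57.3%, bupropion 260/396 = 65.7% → bupropion
Neither sweeps: the patch wins 1 of 3 groups, bupropion wins 2. Bupropion wins overall but not every group — no Simpson reversal.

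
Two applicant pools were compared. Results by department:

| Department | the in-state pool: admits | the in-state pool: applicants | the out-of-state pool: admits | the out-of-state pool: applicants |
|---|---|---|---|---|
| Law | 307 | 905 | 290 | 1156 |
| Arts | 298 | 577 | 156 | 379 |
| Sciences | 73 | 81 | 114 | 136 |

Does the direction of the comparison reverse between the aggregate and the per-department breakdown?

No

Law: the in-state pool 307/905 = 33.9%, the out-of-state pool 290/1156 = 25.1% → the in-state pool
Arts: the in-state pool 298/577 = 51.6%, the out-of-state pool 156/379 = 41.2% → the in-state pool
Sciences: the in-state pool 73/81 = 90.1%, the out-of-state pool 114/136 = 83.8% → the in-state pool
Overall: the in-state pool 678/1563 = 43.4%, the out-of-state pool 560/1671 = 33.5% → the in-state pool
The in-state pool wins overall and in every department group — no reversal.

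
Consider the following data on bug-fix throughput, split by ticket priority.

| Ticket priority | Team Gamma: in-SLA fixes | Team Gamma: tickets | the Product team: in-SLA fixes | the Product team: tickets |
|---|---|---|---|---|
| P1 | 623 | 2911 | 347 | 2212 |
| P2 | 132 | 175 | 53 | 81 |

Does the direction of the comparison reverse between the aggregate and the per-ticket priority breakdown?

No

P1: Team Gamma 623/2911 = 21.4%, the Product team 347/2212 = 15.7% → Team Gamma
P2: Team Gamma 132/175 = 75.4%, the Product team 53/81 = 65.4% → Team Gamma
Overall: Team Gamma 755/3086 = 24.5%, the Product team 400/2293 = 17.4% → Team Gamma
Team Gamma wins overall and in every ticket group — no reversal.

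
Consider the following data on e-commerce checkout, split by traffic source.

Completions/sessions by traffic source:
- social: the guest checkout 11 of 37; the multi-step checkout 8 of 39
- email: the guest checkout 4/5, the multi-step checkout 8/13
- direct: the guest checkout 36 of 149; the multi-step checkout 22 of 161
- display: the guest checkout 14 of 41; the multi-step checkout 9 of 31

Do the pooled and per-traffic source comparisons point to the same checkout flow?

Social: the guest checkout 11/37 = 29.7%, the multi-step checkout 8/39 = 20.5% → the guest checkout
Email: the guest checkout 4/5 = 80.0%, the multi-step checkout 8/13 = 61.5% → the guest checkout
Direct: the guest checkout 36/149 = 24.2%, the multi-step checkout 22/161 = 13.7% → the guest checkout
Display: the guest checkout 14/41 = 34.1%, the multi-step checkout 9/31 = 29.0% → the guest checkout
Overall: the guest checkout 65/232 = 28.0%, the multi-step checkout 47/244 = 19.3% → the guest checkout
The guest checkout wins overall and in every traffic group — no reversal.

Yes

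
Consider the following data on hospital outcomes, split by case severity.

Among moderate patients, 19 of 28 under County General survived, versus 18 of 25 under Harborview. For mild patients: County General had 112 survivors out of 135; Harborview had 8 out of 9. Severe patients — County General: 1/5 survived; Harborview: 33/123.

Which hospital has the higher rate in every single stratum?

Harborview

Moderate: County General 19/28 = 67.9%, Harborview 18/25 = 72.0% → Harborview
Mild: County General 112/135 = 83.0%, Harborview 8/9 = 88.9% → Harborview
Severe: County General 1/5 = 20.0%, Harborview 33/123 = 26.8% → Harborview
Harborview has the higher rate in all 3 groups.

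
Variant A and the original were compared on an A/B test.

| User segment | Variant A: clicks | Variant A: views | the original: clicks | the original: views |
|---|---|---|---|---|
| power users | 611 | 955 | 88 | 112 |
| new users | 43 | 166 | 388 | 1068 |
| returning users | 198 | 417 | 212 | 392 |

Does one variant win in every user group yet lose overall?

Power users: Variant A 611/955 = 64.0%, the original 88/112 = 78.6% → the original
New users: Variant A 43/166 = 25.9%, the original 388/1068 = 36.3% → the original
Returning users: Variant A 198/417 = 47.5%, the original 212/392 = 54.1% → the original
Overall: Variant A 852/1538 = 55.4%, the original 688/1572 = 43.8% → Variant A
The original wins each user group but Variant A wins overall — the comparison reverses. The original's views skew toward new users, which has a lower base rate.

Yes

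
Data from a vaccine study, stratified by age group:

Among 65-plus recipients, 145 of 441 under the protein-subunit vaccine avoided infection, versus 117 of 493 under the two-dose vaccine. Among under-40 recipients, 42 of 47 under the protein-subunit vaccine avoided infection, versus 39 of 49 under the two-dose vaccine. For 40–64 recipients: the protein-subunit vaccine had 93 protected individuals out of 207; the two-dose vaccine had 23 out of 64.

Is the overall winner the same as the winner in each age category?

65-plus: the protein-subunit vaccine 145/441 = 32.9%, the two-dose vaccine 117/493 = 23.7% → the protein-subunit vaccine
Under-40: the protein-subunit vaccine 42/47 = 89.4%, the two-dose vaccine 39/49 = 79.6% → the protein-subunit vaccine
40–64: the protein-subunit vaccine 93/207 = 44.9%, the two-dose vaccine 23/64 = 35.9% → the protein-subunit vaccine
Overall: the protein-subunit vaccine 280/695 = 40.3%, the two-dose vaccine 179/606 = 29.5% → the protein-subunit vaccine
The protein-subunit vaccine wins overall and in every age group — no reversal.

Yes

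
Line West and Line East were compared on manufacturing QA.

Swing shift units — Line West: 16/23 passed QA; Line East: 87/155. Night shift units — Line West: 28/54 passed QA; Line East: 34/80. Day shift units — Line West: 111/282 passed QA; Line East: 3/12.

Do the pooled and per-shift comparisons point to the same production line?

No

Swing shift: Line West 16/23 = 69.6%, Line East 87/155 = 56.1% → Line West
Night shift: Line West 28/54 = 51.9%, Line East 34/80 = 42.5% → Line West
Day shift: Line West 111/282 = 39.4%, Line East 3/12 = 25.0% → Line West
Overall: Line West 155/359 = 43.2%, Line East 124/247 = 50.2% → Line East
Line West wins each shift group but Line East wins overall — the comparison reverses. Line West's units skew toward day shift, which has a lower base rate.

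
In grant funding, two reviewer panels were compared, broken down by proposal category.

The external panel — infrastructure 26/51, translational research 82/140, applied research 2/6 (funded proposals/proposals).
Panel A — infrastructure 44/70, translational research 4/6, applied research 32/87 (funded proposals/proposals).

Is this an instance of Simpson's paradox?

Infrastructure: the external panel 26/51 = 51.0%, Panel A 44/70 = 62.9% → Panel A
Translational research: the external panel 82/140 = 58.6%, Panel A 4/6 = 66.7% → Panel A
Applied research: the external panel 2/6 = 33.3%, Panel A 32/87 = 36.8% → Panel A
Overall: the external panel 110/197 = 55.8%, Panel A 80/163 = 49.1% → the external panel
Panel A wins each proposal group but the external panel wins overall — the comparison reverses. Panel A's proposals skew toward applied research, which has a lower base rate.

Yes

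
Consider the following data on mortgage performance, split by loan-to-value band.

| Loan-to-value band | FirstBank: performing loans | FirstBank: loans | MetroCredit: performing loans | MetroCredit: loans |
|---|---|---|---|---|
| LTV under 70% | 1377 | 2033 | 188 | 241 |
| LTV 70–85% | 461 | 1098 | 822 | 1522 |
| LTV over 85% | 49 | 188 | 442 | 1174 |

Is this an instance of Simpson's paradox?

Yes

LTV under 70%: FirstBank 1377/2033 = 67.7%, MetroCredit 188/241 = 78.0% → MetroCredit
LTV 70–85%: FirstBank 461/1098 = 42.0%, MetroCredit 822/1522 = 54.0% → MetroCredit
LTV over 85%: FirstBank 49/188 = 26.1%, MetroCredit 442/1174 = 37.6% → MetroCredit
Overall: FirstBank 1887/3319 = 56.9%, MetroCredit 1452/2937 = 49.4% → FirstBank
MetroCredit wins each loan-to-value group but FirstBank wins overall — the comparison reverses. MetroCredit's loans skew toward LTV over 85%, which has a lower base rate.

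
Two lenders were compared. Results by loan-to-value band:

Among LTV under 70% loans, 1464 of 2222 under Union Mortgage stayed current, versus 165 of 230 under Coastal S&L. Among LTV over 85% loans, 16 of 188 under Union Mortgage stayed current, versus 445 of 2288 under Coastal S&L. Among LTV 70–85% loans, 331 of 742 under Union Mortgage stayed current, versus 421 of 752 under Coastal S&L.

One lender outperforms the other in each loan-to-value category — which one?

LTV under 70%: Union Mortgage 1464/2222 = 65.9%, Coastal S&L 165/230 = 71.7% → Coastal S&L
LTV over 85%: Union Mortgage 16/188 = 8.5%, Coastal S&L 445/2288 = 19.4% → Coastal S&L
LTV 70–85%: Union Mortgage 331/742 = 44.6%, Coastal S&L 421/752 = 56.0% → Coastal S&L
Coastal S&L has the higher rate in all 3 groups.

Coastal S&L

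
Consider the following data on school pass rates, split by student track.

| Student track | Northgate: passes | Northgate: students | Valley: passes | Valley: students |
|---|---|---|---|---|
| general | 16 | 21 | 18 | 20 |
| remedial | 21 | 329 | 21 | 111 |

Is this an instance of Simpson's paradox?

General: Northgate 16/21 = 76.2%, Valley 18/20 = 90.0% → Valley
Remedial: Northgate 21/329 = 6.4%, Valley 21/111 = 18.9% → Valley
Overall: Northgate 37/350 = 10.6%, Valley 39/131 = 29.8% → Valley
Valley wins overall and in every student group — no reversal.

No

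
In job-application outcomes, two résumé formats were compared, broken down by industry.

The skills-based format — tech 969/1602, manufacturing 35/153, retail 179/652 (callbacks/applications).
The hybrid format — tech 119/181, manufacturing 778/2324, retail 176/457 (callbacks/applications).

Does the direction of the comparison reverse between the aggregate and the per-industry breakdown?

Yes

Tech: the skills-based format 969/1602 = 60.5%, the hybrid format 119/181 = 65.7% → the hybrid format
Manufacturing: the skills-based format 35/153 = 22.9%, the hybrid format 778/2324 = 33.5% → the hybrid format
Retail: the skills-based format 179/652 = 27.5%, the hybrid format 176/457 = 38.5% → the hybrid format
Overall: the skills-based format 1183/2407 = 49.1%, the hybrid format 1073/2962 = 36.2% → the skills-based format
The hybrid format wins each industry group but the skills-based format wins overall — the comparison reverses. The hybrid format's applications skew toward manufacturing, which has a lower base rate.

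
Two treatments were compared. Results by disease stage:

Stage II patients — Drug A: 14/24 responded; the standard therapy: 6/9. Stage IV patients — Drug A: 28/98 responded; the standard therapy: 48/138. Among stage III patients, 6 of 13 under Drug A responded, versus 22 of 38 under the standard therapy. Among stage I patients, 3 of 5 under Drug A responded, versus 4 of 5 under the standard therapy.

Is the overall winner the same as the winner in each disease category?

Stage II: Drug A 14/24 = 58.3%, the standard therapy 6/9 = 66.7% → the standard therapy
Stage IV: Drug A 28/98 = 28.6%, the standard therapy 48/138 = 34.8% → the standard therapy
Stage III: Drug A 6/13 = 46.2%, the standard therapy 22/38 = 57.9% → the standard therapy
Stage I: Drug A 3/5 = 60.0%, the standard therapy 4/5 = 80.0% → the standard therapy
Overall: Drug A 51/140 = 36.4%, the standard therapy 80/190 = 42.1% → the standard therapy
The standard therapy wins overall and in every disease group — no reversal.

Yes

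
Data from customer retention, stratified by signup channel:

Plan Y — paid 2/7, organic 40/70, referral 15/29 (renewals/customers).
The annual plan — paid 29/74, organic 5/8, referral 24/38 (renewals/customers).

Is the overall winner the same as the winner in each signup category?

Paid: Plan Y 2/7 = 28.6%, the annual plan 29/74 = 39.2% → the annual plan
Organic: Plan Y 40/70 = 57.1%, the annual plan 5/8 = 62.5% → the annual plan
Referral: Plan Y 15/29 = 51.7%, the annual plan 24/38 = 63.2% → the annual plan
Overall: Plan Y 57/106 = 53.8%, the annual plan 58/120 = 48.3% → Plan Y
The annual plan wins each signup group but Plan Y wins overall — the comparison reverses. The annual plan's customers skew toward paid, which has a lower base rate.

No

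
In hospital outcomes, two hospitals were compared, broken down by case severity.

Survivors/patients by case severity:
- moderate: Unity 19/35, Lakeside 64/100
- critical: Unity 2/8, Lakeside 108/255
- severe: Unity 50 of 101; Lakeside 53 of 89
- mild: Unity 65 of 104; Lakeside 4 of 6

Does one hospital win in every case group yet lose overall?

Moderate: Unity 19/35 = 54.3%, Lakeside 64/100 = 64.0% → Lakeside
Critical: Unity 2/8 = 25.0%, Lakeside 108/255 = 42.4% → Lakeside
Severe: Unity 50/101 = 49.5%, Lakeside 53/89 = 59.6% → Lakeside
Mild: Unity 65/104 = 62.5%, Lakeside 4/6 = 66.7% → Lakeside
Overall: Unity 136/248 = 54.8%, Lakeside 229/450 = 50.9% → Unity
Lakeside wins each case group but Unity wins overall — the comparison reverses. Lakeside's patients skew toward critical, which has a lower base rate.

Yes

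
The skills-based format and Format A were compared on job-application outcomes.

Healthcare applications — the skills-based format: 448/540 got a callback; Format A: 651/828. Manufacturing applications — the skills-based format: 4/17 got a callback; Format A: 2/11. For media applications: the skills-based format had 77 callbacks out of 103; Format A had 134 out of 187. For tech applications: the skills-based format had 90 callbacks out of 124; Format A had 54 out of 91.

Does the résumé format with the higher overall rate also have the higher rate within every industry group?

Healthcare: the skills-based format 448/540 = 83.0%, Format A 651/828 = 78.6% → the skills-based format
Manufacturing: the skills-based format 4/17 = 23.5%, Format A 2/11 = 18.2% → the skills-based format
Media: the skills-based format 77/103 = 74.8%, Format A 134/187 = 71.7% → the skills-based format
Tech: the skills-based format 90/124 = 72.6%, Format A 54/91 = 59.3% → the skills-based format
Overall: the skills-based format 619/784 = 79.0%, Format A 841/1117 = 75.3% → the skills-based format
The skills-based format wins overall and in every industry group — no reversal.

Yes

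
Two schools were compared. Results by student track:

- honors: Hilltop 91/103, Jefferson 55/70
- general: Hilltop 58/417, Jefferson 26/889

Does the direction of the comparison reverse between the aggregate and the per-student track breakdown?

No

Honors: Hilltop 91/103 = 88.3%, Jefferson 55/70 = 78.6% → Hilltop
General: Hilltop 58/417 = 13.9%, Jefferson 26/889 = 2.9% → Hilltop
Overall: Hilltop 149/520 = 28.7%, Jefferson 81/959 = 8.4% → Hilltop
Hilltop wins overall and in every student group — no reversal.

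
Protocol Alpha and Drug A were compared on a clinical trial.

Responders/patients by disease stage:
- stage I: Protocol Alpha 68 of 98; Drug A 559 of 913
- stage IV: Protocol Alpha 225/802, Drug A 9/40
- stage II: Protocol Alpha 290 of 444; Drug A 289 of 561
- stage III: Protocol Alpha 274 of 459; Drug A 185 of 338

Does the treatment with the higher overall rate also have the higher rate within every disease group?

Stage I: Protocol Alpha 68/98 = 69.4%, Drug A 559/913 = 61.2% → Protocol Alpha
Stage IV: Protocol Alpha 225/802 = 28.1%, Drug A 9/40 = 22.5% → Protocol Alpha
Stage II: Protocol Alpha 290/444 = 65.3%, Drug A 289/561 = 51.5% → Protocol Alpha
Stage III: Protocol Alpha 274/459 = 59.7%, Drug A 185/338 = 54.7% → Protocol Alpha
Overall: Protocol Alpha 857/1803 = 47.5%, Drug A 1042/1852 = 56.3% → Drug A
Protocol Alpha wins each disease group but Drug A wins overall — the comparison reverses. Protocol Alpha's patients skew toward stage IV, which has a lower base rate.

No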